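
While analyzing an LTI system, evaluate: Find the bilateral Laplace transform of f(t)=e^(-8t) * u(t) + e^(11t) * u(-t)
For e^(-8t)*u(t): L = 1/(s + 8), Re(s) > -8
For e^(11t)*u(-t): L = -1/(s-11), Re(s) < 11
Combined: F(s) = 1/(s + 8) - 1/(s-11), -8 < Re(s) < 11

Answer: 1/(s + 8) - 1/(s-11), ROC: -8 < Re(s) < 11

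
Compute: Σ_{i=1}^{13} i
Using formula: Σ i^1=n(n + 1)/2=13·14/2=91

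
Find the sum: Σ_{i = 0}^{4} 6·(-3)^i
Geometric series: S=a(1 - r^n)/(1 - r)
a=6, r=-3, n=5
S=6(1+243)/4=366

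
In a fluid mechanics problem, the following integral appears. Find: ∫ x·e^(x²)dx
Let u = x², du = 2x dx
∫ (1/2)e^u du = e^u/2+C

Answer: e^(x²)/2+C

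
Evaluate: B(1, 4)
B(x,y) = Γ(x)Γ(y)/Γ(x + y) = (x-1)!(y-1)!/(x + y-1)!
B(1,4) = 0!·3!/4! = 1/4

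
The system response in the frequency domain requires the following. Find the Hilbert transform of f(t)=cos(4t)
The Hilbert transform shifts each frequency component by -pi/2.
H{cos(wt)} = sin(wt)
With w = 4: H{cos(4t)} = sin(4t)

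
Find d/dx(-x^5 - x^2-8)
Power rule: d/dx(ax^n)=n·a·x^(n-1)
Term by term: -5·x^4-2·x

Answer: -5x^4-2x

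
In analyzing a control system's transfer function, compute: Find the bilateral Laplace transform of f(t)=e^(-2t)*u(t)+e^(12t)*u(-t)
For e^(-2t) * u(t): L = 1/(s+2), Re(s) > -2
For e^(12t) * u(-t): L = -1/(s-12), Re(s) < 12
Combined: F(s) = 1/(s+2)-1/(s-12), -2 < Re(s) < 12

Answer: 1/(s+2)-1/(s-12), ROC: -2 < Re(s) < 12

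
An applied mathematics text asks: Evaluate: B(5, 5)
B(x,y) = Γ(x)Γ(y)/Γ(x + y) = (x-1)!(y-1)!/(x + y-1)!
B(5,5) = 4!·4!/9! = 1/630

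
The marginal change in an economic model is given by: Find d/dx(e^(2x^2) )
Chain rule: d/dx[e^u]=e^u · u' where u=2x^2
u'=4x

Answer: 4x·e^(2x^2)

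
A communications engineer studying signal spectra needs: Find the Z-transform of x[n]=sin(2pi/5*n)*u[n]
Z{sin(w0*n)*u[n]} = z*sin(w0)/(z^2 - 2z*cos(w0) + 1)
With w0 = 2pi/5: X(z) = z*sin(2pi/5)/(z^2 - 2z*cos(2pi/5) + 1)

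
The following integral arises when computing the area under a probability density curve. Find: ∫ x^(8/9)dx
Power rule: ∫ x^(8/9) dx = x^(17/9)/(17/9) + C

Answer: (9/17)·x^(17/9) + C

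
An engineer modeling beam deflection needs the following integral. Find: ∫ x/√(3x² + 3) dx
Let u=3x²+3, du=6x dx
∫ (1/6)·u^(-1/2) du=√u/3+C

Answer: √(3x²+3)/3+C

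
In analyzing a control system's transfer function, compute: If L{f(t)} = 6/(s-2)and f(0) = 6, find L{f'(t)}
L{f'(t)} = s·F(s) - f(0) = 6s/(s-2) - 6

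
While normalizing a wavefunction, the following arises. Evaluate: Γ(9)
Γ(n) = (n-1)! for positive integers
Γ(9) = 8! = 40320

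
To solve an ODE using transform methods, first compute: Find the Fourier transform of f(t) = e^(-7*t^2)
The Fourier transform of a Gaussian e^(-a*t^2) is sqrt(pi/a)*e^(-omega^2/(4a)).
With a = 7: F(omega) = sqrt(pi/7)*e^(-omega^2/28)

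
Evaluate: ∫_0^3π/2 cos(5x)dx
Antiderivative: sin(5x)/5
Evaluate at bounds: [sin(5·3π/2)/5] - [sin(5·0)/5]
= ((-1) - (0))/5 = -1/5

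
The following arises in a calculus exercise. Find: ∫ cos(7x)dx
Using substitution u=7x: ∫ cos(u) du/7=sin(u)/7+C

Answer: (1/7)sin(7x)+C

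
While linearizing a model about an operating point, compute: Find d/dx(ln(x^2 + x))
Chain rule: d/dx[ln(u)] = u'/u where u = x^2 + x
u' = 2x + 1

Answer: (2x + 1)/(x^2 + x)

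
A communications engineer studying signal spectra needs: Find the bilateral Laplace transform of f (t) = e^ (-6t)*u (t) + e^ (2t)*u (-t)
For e^(-6t)*u(t): L = 1/(s+6), Re(s) > -6
For e^(2t)*u(-t): L = -1/(s-2), Re(s) < 2
Combined: F(s) = 1/(s+6)-1/(s-2), -6 < Re(s) < 2

Answer: 1/(s+6)-1/(s-2), ROC: -6 < Re(s) < 2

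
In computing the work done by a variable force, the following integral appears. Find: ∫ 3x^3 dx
Using power rule: ∫ 3x^3 dx=3/4 x^4 + C=(3/4)x^4 + C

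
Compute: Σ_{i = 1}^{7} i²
Using formula: Σ i^2 = n(n + 1)(2n + 1)/6 = 7·8·15/6 = 140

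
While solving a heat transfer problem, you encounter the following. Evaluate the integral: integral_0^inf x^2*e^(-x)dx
This is a Gamma integral. Substitute u = 1x:
integral_0^inf x^2 * e^(-x) dx = (1/1^3) integral_0^inf u^2 * e^(-u) du
= Gamma(3)/1^3 = 2!/1^3 = 2/1

Answer: 2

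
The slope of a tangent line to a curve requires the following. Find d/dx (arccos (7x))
d/dx[arccos(u)]=-u'/√(1-u²), u=7x, u'=7

Answer: -7/√(1-49x²)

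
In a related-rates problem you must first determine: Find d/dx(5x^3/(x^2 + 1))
Quotient rule: (f/g)'=(f'g - fg')/g²
f=5x^3, f'=15x^2
g=x^2+1, g'=2x

Answer: (15x^2·(x^2+1)-10x^4)/(x^2+1)²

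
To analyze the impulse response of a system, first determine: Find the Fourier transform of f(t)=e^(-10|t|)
Using the standard pair: F{e^(-a|t|)} = 2a/(a^2+omega^2)
With a = 10: F(omega) = 20/(100+omega^2)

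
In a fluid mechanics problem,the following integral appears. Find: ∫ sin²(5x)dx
Using identity sin²(u)=(1 - cos(2u))/2:
∫ (1 - cos(10x))/2 dx=x/2 - sin(10x)/20+C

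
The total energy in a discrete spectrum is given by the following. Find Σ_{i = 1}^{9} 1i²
= 1·n(n + 1)(2n + 1)/6 = 1·9·10·19/6 = 285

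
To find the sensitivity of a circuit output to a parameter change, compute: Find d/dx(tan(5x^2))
Chain rule: d/dx[tan(u)] = sec²(u)·u' where u = 5x^2
u' = 10x

Answer: 10x·sec²(5x^2)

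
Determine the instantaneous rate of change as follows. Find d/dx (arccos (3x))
d/dx[arccos(u)]=-u'/√(1-u²), u=3x, u'=3

Answer: -3/√(1 - 9x²)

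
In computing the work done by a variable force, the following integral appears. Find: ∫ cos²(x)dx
Using identity cos²(u) = (1+cos(2u))/2:
∫ (1+cos(2x))/2 dx = x/2+sin(2x)/4+C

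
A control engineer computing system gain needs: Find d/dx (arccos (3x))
d/dx[arccos(u)] = -u'/√(1-u²), u = 3x, u' = 3

Answer: -3/√(1-9x²)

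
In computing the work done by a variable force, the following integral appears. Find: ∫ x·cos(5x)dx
By parts: u=x, dv=cos(5x) dx
du=dx, v=sin(5x)/5
=x·sin(5x)/5 + cos(5x)/5² + C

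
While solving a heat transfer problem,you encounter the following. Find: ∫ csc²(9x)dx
Since d/dx[-cot(9x)]=9csc²(9x), integral=-cot(9x)/9 + C

Answer: (-1/9)cot(9x) + C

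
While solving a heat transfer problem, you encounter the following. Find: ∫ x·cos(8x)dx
By parts: u=x, dv=cos(8x) dx
du=dx, v=sin(8x)/8
=x·sin(8x)/8 + cos(8x)/8² + C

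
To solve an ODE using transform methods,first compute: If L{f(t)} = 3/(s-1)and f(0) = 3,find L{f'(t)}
L{f'(t)}=s·F(s) - f(0)=3s/(s-1) - 3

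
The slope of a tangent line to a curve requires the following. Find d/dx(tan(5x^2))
Chain rule: d/dx[tan(u)] = sec²(u)·u' where u = 5x^2
u' = 10x

Answer: 10x·sec²(5x^2)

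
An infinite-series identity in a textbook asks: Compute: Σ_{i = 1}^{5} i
Using formula: Σ i^1=n(n + 1)/2=5·6/2=15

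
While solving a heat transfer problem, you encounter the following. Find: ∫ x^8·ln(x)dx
By parts: u=ln(x), dv=x^8 dx
du=1/x dx, v=x^9/9
=x^9·ln(x)/9 - ∫ x^8/9 dx
=x^9·ln(x)/9 - x^9/81 + C

Answer: x^9(ln(x)/9 - 1/81) + C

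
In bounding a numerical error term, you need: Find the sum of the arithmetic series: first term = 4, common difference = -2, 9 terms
Last term: a_n = 4+(9-1)·-2 = -12
Sum = n(a_1+a_n)/2 = 9(4+(-12))/2 = -36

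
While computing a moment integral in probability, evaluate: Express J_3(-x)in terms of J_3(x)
For integer n: J_n(-x) = (-1)^n J_n(x)
With n = 3: J_3(-x) = (-1)^3 J_3(x) = -J_3(x)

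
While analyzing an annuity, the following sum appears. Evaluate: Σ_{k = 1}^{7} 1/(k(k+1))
Partial fractions: 1/(k(k+1)) = 1/k - 1/(k+1)
Telescoping sum: 1(1-1/8) = 1·7/8

Answer: 7/8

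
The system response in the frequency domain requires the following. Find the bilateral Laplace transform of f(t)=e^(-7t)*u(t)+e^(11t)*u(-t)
For e^(-7t)*u(t): L = 1/(s + 7), Re(s) > -7
For e^(11t)*u(-t): L = -1/(s-11), Re(s) < 11
Combined: F(s) = 1/(s + 7) - 1/(s-11), -7 < Re(s) < 11

Answer: 1/(s + 7) - 1/(s-11), ROC: -7 < Re(s) < 11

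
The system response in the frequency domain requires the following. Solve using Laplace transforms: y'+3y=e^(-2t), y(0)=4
Take L: sY - 4 + 3Y=1/(s + 2)
Y(s + 3)=1/(s + 2) + 4
Y=1/((s + 2)(s + 3)) + 4/(s + 3)
Partial fractions: 1/((s + 2)(s + 3))=1/(s + 2) - 1/(s + 3)
So Y=1/(s + 2) + 3/(s + 3)
Inverse Laplace transform (L^(-1){1/(s + 2)}=e^(-2t), L^(-1){1/(s + 3)}=e^(-3t)):

Answer: y(t)=1·e^(-2t) + 3·e^(-3t)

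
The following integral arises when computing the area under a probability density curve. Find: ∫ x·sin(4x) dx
By parts: u = x, dv = sin(4x) dx
du = dx, v = -cos(4x)/4
= -x·cos(4x)/4 + sin(4x)/4² + C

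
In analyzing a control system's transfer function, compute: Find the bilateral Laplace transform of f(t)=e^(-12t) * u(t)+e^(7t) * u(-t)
For e^(-12t)*u(t): L = 1/(s + 12), Re(s) > -12
For e^(7t)*u(-t): L = -1/(s-7), Re(s) < 7
Combined: F(s) = 1/(s + 12) - 1/(s-7), -12 < Re(s) < 7

Answer: 1/(s + 12) - 1/(s-7), ROC: -12 < Re(s) < 7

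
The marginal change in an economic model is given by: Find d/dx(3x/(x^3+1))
Quotient rule: (f/g)'=(f'g - fg')/g²
f=3x, f'=3
g=x^3+1, g'=3x^2

Answer: (3·(x^3+1)-9x^3)/(x^3+1)²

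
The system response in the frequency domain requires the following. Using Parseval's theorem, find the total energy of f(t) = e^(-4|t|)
Parseval's theorem: E=integral |f(t)|^2 dt=(1/2pi) integral |F(omega)|^2 domega
E=integral_{-inf}^{inf} e^(-8|t|) dt=2*integral_0^inf e^(-8t) dt=2/(2*4)=1/4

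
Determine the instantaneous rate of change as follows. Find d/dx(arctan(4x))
d/dx[arctan(u)]=u'/(1+u²), u=4x, u'=4

Answer: 4/(1+16x²)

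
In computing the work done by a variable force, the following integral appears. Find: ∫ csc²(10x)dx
Since d/dx[-cot(10x)]=10csc²(10x), integral=-cot(10x)/10+C

Answer: (-1/10)cot(10x)+C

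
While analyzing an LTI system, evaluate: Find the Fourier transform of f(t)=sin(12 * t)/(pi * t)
sin(W * t)/(pi * t)=(W/pi) * sinc(W * t/pi) is the impulse response of the ideal low-pass filter with cutoff W (here W=12).
Its Fourier transform is a rectangular function:
F(omega)=1 for |omega| < 12, 0 otherwise

Answer: rect(omega/24) [i.e., 1 for |omega| < 12, 0 otherwise]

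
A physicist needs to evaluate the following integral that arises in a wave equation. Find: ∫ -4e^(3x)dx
Since d/dx[e^(3x)]=3e^(3x), we get -4/3 e^(3x)+C

Answer: (-4/3)e^(3x)+C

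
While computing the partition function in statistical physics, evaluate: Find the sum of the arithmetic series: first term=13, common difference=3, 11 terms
Last term: a_n = 13 + (11 - 1)·3 = 43
Sum = n(a_1 + a_n)/2 = 11(13 + 43)/2 = 308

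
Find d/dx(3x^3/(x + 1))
Quotient rule: (f/g)' = (f'g - fg')/g²
f = 3x^3, f' = 9x^2
g = x + 1, g' = 1

Answer: (9x^2·(x + 1) - 3x^3)/(x + 1)²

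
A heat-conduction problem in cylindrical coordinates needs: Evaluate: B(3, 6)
B(x,y)=Γ(x)Γ(y)/Γ(x+y)=(x-1)!(y-1)!/(x+y-1)!
B(3,6)=2!·5!/8!=1/168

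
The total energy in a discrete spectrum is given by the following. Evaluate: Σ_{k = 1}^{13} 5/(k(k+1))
Partial fractions: 5/(k(k+1)) = 5/k - 5/(k+1)
Telescoping sum: 5(1-1/14) = 5·13/14

Answer: 65/14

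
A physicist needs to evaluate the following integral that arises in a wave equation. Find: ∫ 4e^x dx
Since d/dx[e^x]=+ e^x, we get 4e^x + C

Answer: 4e^x + C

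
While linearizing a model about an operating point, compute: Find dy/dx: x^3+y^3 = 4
Differentiate: 3x^2+3y^2·(dy/dx) = 0
dy/dx = -3x^2/(3y^2)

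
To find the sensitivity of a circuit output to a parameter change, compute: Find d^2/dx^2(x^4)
Apply power rule 2 times:
d^1: 4x^3
d^2: 12x^2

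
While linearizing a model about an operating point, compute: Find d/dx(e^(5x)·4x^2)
Product rule: (fg)'=f'g+fg'
f=e^(5x), f'=5·e^(5x)
g=4x^2, g'=8x

Answer: 20·e^(5x)·x^2+8·e^(5x)·x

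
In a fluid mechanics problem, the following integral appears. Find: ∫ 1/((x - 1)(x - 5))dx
Partial fractions: 1/((x-1)(x-5)) = A/(x-1) + B/(x-5)
A = -1/4, B = 1/4
∫ [-1/4· 1/(x-1) + 1/4· 1/(x-5)] dx
= (1/4)[ln|x-5| - ln|x-1|] + C

Answer: (1/4)·ln|(x-5)/(x-1)| + C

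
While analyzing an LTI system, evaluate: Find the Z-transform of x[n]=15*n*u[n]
Z{n*u[n]} = z/(z-1)^2
By linearity: Z{15*n*u[n]} = 15z/(z-1)^2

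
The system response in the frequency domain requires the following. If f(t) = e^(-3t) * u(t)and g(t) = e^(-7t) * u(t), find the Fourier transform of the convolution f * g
By the convolution theorem: F{f*g} = F(omega)*G(omega)
F(omega) = 1/(3+j*omega), G(omega) = 1/(7+j*omega)
F{f*g} = 1/((3+j*omega)(7+j*omega))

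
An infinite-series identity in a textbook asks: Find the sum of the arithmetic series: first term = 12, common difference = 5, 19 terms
Last term: a_n = 12+(19-1)·5 = 102
Sum = n(a_1+a_n)/2 = 19(12+102)/2 = 1083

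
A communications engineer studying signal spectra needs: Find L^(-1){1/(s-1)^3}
L^(-1){1/(s-a)^n}=t^(n-1)·e^(at)/(n-1)!
Here a=1, n=3: t^2·e^(t)/2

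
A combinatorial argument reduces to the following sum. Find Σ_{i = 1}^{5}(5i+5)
= 5·Σ i+5·5 = 5·15+25 = 100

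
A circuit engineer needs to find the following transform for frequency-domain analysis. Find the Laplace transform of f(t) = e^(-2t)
L{e^(at)} = 1/(s-a)
L{e^(-2t)} = 1/(s+2)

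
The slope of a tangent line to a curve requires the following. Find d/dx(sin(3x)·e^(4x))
Product rule: (fg)' = f'g + fg'
f = sin(3x), f' = 3·cos(3x)
g = e^(4x), g' = 4·e^(4x)

Answer: 3·cos(3x)·e^(4x) + 4·sin(3x)·e^(4x)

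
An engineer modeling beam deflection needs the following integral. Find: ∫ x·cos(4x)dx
By parts: u=x, dv=cos(4x) dx
du=dx, v=sin(4x)/4
=x·sin(4x)/4 + cos(4x)/4² + C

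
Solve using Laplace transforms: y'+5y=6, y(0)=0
Take L of both sides: sY(s)-0+5Y(s) = 6/s
Y(s)(s+5) = 6/s+0
Y(s) = 6/(s(s+5))+0/(s+5)
Partial fractions: 6/(s(s+5)) = (6/5)/s - (6/5)/(s+5)
So Y(s) = (6/5)/s - (6/5)/(s+5)
Inverse transform (L^(-1){1/s} = 1, L^(-1){1/(s+5)} = e^(-5t)):

Answer: y(t) = 6/5 - (6/5)·e^(-5t)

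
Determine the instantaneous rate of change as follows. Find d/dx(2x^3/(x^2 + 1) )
Quotient rule: (f/g)' = (f'g - fg')/g²
f = 2x^3, f' = 6x^2
g = x^2+1, g' = 2x

Answer: (6x^2·(x^2+1)-4x^4)/(x^2+1)²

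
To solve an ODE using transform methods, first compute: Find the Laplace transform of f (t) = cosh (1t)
L{cosh(at)} = s/(s²-a²)
L{cosh(1t)} = s/(s²-1)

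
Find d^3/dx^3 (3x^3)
Apply power rule 3 times:
d^1: 9x^2
d^2: 18x
d^3: 18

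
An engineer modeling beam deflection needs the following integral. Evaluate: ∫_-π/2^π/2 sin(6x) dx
Antiderivative: -cos(6x)/6
Evaluate at bounds: [-cos(6·π/2)/6] - [-cos(6·-π/2)/6]
= (-(-1)+(-1))/6 = 0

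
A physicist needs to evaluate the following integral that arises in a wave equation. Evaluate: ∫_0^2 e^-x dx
Antiderivative: -e^-x
Evaluate: -(e^-2-1)

Answer: (e^-2-1)/(-1)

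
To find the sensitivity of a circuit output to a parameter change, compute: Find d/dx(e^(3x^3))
Chain rule: d/dx[e^u] = e^u · u' where u = 3x^3
u' = 9x^2

Answer: 9x^2·e^(3x^3)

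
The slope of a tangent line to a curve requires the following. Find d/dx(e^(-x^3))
Chain rule: d/dx[e^u]=e^u · u' where u=-x^3
u'=-3x^2

Answer: -3x^2·e^(-x^3)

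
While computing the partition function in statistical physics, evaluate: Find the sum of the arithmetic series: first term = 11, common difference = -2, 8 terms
Last term: a_n = 11+(8-1)·-2 = -3
Sum = n(a_1+a_n)/2 = 8(11+(-3))/2 = 32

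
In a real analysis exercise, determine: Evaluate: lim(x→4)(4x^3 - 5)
Polynomial is continuous, so substitute x = 4:
4·4^3-5 = 251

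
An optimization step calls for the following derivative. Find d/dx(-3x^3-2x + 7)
Power rule: d/dx(ax^n)=n·a·x^(n-1)
Term by term: -9·x^2-2

Answer: -9x^2-2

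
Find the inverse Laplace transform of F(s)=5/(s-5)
L^(-1){5/(s-a)}=c·e^(at)
Here a=5, c=5

Answer: 5e^(5t)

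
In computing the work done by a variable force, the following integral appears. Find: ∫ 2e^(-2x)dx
Since d/dx[e^(-2x)] = -2e^(-2x), we get -1 e^(-2x)+C

Answer: -e^(-2x)+C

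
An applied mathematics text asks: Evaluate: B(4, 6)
B(x,y) = Γ(x)Γ(y)/Γ(x+y) = (x-1)!(y-1)!/(x+y-1)!
B(4,6) = 3!·5!/9! = 1/504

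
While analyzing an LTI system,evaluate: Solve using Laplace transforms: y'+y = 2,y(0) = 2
Take L of both sides: sY(s)-2+Y(s)=2/s
Y(s)(s+1)=2/s+2
Y(s)=2/(s(s+1))+2/(s+1)
Partial fractions: 2/(s(s+1))=2/s - 2/(s+1)
So Y(s)=2/s
Inverse transform (L^(-1){1/s}=1, L^(-1){1/(s+1)}=e^(-t)):

Answer: y(t)=2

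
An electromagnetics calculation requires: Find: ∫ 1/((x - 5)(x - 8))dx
Partial fractions: 1/((x-5)(x-8)) = A/(x-5)+B/(x-8)
A = -1/3, B = 1/3
∫ [-1/3· 1/(x-5)+1/3· 1/(x-8)] dx
= (1/3)[ln|x-8| - ln|x-5|]+C

Answer: (1/3)·ln|(x-8)/(x-5)|+C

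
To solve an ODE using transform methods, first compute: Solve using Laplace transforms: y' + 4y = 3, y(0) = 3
Take L of both sides: sY(s)-3+4Y(s)=3/s
Y(s)(s+4)=3/s+3
Y(s)=3/(s(s+4))+3/(s+4)
Partial fractions: 3/(s(s+4))=(3/4)/s - (3/4)/(s+4)
So Y(s)=(3/4)/s+(9/4)/(s+4)
Inverse transform (L^(-1){1/s}=1, L^(-1){1/(s+4)}=e^(-4t)):

Answer: y(t)=3/4+(9/4)·e^(-4t)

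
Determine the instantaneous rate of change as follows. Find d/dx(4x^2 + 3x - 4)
Power rule: d/dx(ax^n)=n·a·x^(n-1)
Term by term: 8·x+3

Answer: 8x+3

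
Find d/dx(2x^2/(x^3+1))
Quotient rule: (f/g)' = (f'g - fg')/g²
f = 2x^2, f' = 4x
g = x^3+1, g' = 3x^2

Answer: (4x·(x^3+1)-6x^4)/(x^3+1)²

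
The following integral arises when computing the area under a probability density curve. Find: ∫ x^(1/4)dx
Power rule: ∫ x^(1/4) dx=x^(5/4)/(5/4)+C

Answer: (4/5)·x^(5/4)+C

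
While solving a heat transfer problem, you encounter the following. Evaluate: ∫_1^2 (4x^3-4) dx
Step 1: Find antiderivative F(x) = x^4 - 4x
Step 2: F(2) - F(1) = 8 - (-3) = 11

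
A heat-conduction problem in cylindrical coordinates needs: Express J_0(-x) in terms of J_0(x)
For integer n: J_n(-x) = (-1)^n J_n(x)
With n = 0: J_0(-x) = (-1)^0 J_0(x) = J_0(x)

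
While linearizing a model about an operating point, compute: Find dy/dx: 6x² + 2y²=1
Differentiate: 12x + 4y·(dy/dx)=0
dy/dx=-12x/(4y)=-3·(x/y)

Answer: dy/dx=-3·(x/y)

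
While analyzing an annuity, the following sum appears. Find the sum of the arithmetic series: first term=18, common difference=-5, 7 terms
Last term: a_n = 18 + (7 - 1)·-5 = -12
Sum = n(a_1 + a_n)/2 = 7(18 + (-12))/2 = 21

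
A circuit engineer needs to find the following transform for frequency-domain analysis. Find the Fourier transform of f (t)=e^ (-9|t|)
Using the standard pair: F{e^(-a|t|)} = 2a/(a^2+omega^2)
With a = 9: F(omega) = 18/(81+omega^2)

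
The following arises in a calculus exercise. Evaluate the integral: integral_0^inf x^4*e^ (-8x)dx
This is a Gamma integral. Substitute u = 8x (du = 8 dx):
integral_0^inf x^4*e^(-8x) dx = (1/8^5) integral_0^inf u^4*e^(-u) du
= Gamma(5)/8^5 = 4!/8^5 = 24/32768

Answer: 3/4096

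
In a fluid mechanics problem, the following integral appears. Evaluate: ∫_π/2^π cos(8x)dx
Antiderivative: sin(8x)/8
Evaluate at bounds: [sin(8·π)/8] - [sin(8·π/2)/8]
= ((0) - (0))/8 = 0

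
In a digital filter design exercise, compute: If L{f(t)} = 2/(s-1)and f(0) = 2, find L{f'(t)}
L{f'(t)}=s·F(s) - f(0)=2s/(s-1) - 2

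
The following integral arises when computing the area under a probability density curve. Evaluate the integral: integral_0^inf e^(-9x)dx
integral_0^inf e^(-9x) dx = [-1/9*e^(-9x)]_0^inf
= 0 - (-1/9) = 1/9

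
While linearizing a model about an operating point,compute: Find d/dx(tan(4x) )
Chain rule: d/dx[tan(u)]=sec²(u)·u' where u=4x
u'=4

Answer: 4·sec²(4x)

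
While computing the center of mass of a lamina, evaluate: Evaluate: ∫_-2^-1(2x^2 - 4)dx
Step 1: Find antiderivative F(x) = (2/3)x^3 - 4x
Step 2: F(-1) - F(-2) = 10/3 - (8/3) = 2/3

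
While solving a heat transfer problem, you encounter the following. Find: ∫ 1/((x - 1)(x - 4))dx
Partial fractions: 1/((x-1)(x-4)) = A/(x-1) + B/(x-4)
A = -1/3, B = 1/3
∫ [-1/3· 1/(x-1) + 1/3· 1/(x-4)] dx
= (1/3)[ln|x-4| - ln|x-1|] + C

Answer: (1/3)·ln|(x-4)/(x-1)| + C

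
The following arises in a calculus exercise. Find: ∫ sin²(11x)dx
Using identity sin²(u) = (1 - cos(2u))/2:
∫ (1 - cos(22x))/2 dx = x/2 - sin(22x)/44 + C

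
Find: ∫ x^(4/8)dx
Power rule: ∫ x^(1/2) dx = x^(3/2)/(3/2)+C

Answer: (2/3)·x^(3/2)+C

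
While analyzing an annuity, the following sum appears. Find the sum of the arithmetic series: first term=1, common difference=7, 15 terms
Last term: a_n=1 + (15 - 1)·7=99
Sum=n(a_1 + a_n)/2=15(1 + 99)/2=750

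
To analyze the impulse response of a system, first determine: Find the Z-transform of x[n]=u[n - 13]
Using the time-shift property: Z{u[n-13]} = z^(-13) * z/(z-1)
= z^(-12)/(z-1)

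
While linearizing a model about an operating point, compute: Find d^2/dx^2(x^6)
Apply power rule 2 times:
d^1: 6x^5
d^2: 30x^4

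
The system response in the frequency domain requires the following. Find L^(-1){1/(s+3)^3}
L^(-1){1/(s-a)^n}=t^(n-1)·e^(at)/(n-1)!
Here a=-3, n=3: t^2·e^(-3t)/2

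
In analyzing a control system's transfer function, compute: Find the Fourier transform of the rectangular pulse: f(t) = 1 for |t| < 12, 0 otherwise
F(omega)=integral from -12 to 12 of e^(-j * omega * t) dt
=2 * sin(12 * omega)/omega=24 * sinc(12 * omega/pi)

Answer: 2 * sin(12 * omega)/omega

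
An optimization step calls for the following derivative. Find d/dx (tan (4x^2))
Chain rule: d/dx[tan(u)]=sec²(u)·u' where u=4x^2
u'=8x

Answer: 8x·sec²(4x^2)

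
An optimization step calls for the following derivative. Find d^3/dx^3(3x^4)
Apply power rule 3 times:
d^1: 12x^3
d^2: 36x^2
d^3: 72x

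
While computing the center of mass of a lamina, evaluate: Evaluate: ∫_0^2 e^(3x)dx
Antiderivative: (1/3)e^(3x)
Evaluate: (1/3)(e^6-1)

Answer: (e^6-1)/3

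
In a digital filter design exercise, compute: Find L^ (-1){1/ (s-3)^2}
L^(-1){1/(s-a)^n} = t^(n-1)·e^(at)/(n-1)!
Here a = 3, n = 2: t^1·e^(3t)/1

Answer: t·e^(3t)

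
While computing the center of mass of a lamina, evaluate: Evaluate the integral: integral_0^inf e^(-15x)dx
integral_0^inf e^(-15x) dx=[-1/15 * e^(-15x)]_0^inf
=0 - (-1/15)=1/15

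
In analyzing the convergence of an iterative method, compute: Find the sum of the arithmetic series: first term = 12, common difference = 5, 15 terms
Last term: a_n = 12+(15-1)·5 = 82
Sum = n(a_1+a_n)/2 = 15(12+82)/2 = 705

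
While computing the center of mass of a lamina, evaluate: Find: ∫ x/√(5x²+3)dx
Let u=5x² + 3, du=10x dx
∫ (1/10)·u^(-1/2) du=√u/5 + C

Answer: √(5x² + 3)/5 + C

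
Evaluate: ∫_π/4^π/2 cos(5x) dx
Antiderivative: sin(5x)/5
Evaluate at bounds: [sin(5·π/2)/5] - [sin(5·π/4)/5]
=((1) - (-√2/2))/5=1/5+√2/10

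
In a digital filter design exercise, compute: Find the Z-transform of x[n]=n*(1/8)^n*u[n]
Using the property Z{n * a^n * u[n]} = az/(z-a)^2
With a = 1/8: X(z) = (1/8)z/(z - 1/8)^2, |z| > 1/8

Answer: (1/8)z/(z - 1/8)^2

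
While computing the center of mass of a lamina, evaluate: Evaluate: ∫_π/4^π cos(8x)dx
Antiderivative: sin(8x)/8
Evaluate at bounds: [sin(8·π)/8] - [sin(8·π/4)/8]
=((0) - (0))/8=0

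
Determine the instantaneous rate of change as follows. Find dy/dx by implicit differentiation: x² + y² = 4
Differentiate both sides: 2x+2y·(dy/dx)=0
Solve: dy/dx=-2x/(2y)=-x/y

Answer: dy/dx=-x/y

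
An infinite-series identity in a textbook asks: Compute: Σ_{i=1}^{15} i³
Using formula: Σ i^3=[n(n + 1)/2]²=[15·16/2]²=14400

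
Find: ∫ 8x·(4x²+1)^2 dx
Let u = 4x²+1, du = 8x dx
∫ u^2 du = u^3/3+C

Answer: (4x²+1)^3/3+C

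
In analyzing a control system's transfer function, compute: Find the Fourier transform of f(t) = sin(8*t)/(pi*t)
sin(W * t)/(pi * t)=(W/pi) * sinc(W * t/pi) is the impulse response of the ideal low-pass filter with cutoff W (here W=8).
Its Fourier transform is a rectangular function:
F(omega)=1 for |omega| < 8, 0 otherwise

Answer: rect(omega/16) [i.e., 1 for |omega| < 8, 0 otherwise]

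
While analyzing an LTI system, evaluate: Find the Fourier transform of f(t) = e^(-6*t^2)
The Fourier transform of a Gaussian e^(-a * t^2) is sqrt(pi/a) * e^(-omega^2/(4a)).
With a = 6: F(omega) = sqrt(pi/6) * e^(-omega^2/24)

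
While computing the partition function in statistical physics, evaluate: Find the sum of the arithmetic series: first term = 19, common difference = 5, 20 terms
Last term: a_n = 19 + (20 - 1)·5 = 114
Sum = n(a_1 + a_n)/2 = 20(19 + 114)/2 = 1330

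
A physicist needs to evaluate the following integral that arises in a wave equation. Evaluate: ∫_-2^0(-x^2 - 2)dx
Step 1: Find antiderivative F(x) = (-1/3)x^3-2x
Step 2: F(0) - F(-2) = 0 - (20/3) = -20/3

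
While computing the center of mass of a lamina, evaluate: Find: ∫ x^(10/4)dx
Power rule: ∫ x^(5/2) dx = x^(7/2)/(7/2) + C

Answer: (2/7)·x^(7/2) + C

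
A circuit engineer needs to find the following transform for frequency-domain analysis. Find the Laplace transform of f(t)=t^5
L{t^n} = n!/s^(n+1)
L{t^5} = 5!/s^6 = 120/s^6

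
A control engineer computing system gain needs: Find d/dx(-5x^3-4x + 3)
Power rule: d/dx(ax^n) = n·a·x^(n-1)
Term by term: -15·x^2-4

Answer: -15x^2-4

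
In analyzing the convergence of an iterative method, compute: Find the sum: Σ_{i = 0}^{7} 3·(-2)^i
Geometric series: S = a(1 - r^n)/(1 - r)
a = 3, r = -2, n = 8
S = 3(1-256)/3 = -255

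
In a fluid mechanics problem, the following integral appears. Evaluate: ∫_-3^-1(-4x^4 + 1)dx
Step 1: Find antiderivative F(x) = (-4/5)x^5+x
Step 2: F(-1) - F(-3) = -1/5 - (957/5) = -958/5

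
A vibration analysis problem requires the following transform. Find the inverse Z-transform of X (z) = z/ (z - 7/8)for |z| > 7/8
Standard pair: z/(z-a) <-> a^n*u[n] for causal signals
With a = 7/8: x[n] = (7/8)^n*u[n]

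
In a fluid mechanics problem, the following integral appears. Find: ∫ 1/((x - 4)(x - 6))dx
Partial fractions: 1/((x-4)(x-6))=A/(x-4)+B/(x-6)
A=-1/2, B=1/2
∫ [-1/2· 1/(x-4)+1/2· 1/(x-6)] dx
=(1/2)[ln|x-6| - ln|x-4|]+C

Answer: (1/2)·ln|(x-6)/(x-4)|+C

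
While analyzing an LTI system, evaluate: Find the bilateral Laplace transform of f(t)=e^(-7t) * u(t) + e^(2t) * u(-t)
For e^(-7t) * u(t): L = 1/(s + 7), Re(s) > -7
For e^(2t) * u(-t): L = -1/(s-2), Re(s) < 2
Combined: F(s) = 1/(s + 7) - 1/(s-2), -7 < Re(s) < 2

Answer: 1/(s + 7) - 1/(s-2), ROC: -7 < Re(s) < 2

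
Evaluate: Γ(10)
Γ(n)=(n-1)! for positive integers
Γ(10)=9!=362880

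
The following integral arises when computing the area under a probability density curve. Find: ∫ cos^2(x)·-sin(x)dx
Let u = cos(x), du = -sin(x) dx
∫ u^2 du = u^3/3+C

Answer: cos^3(x)/3+C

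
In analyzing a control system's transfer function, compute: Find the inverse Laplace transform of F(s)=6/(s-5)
L^(-1){6/(s-a)} = c·e^(at)
Here a = 5, c = 6

Answer: 6e^(5t)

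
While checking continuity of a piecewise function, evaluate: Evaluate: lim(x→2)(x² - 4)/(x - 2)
Factor: (x² - 4) = (x-2)(x + 2)
Cancel (x-2): lim(x→2) (x + 2) = 4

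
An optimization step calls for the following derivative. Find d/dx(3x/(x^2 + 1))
Quotient rule: (f/g)'=(f'g - fg')/g²
f=3x, f'=3
g=x^2 + 1, g'=2x

Answer: (3·(x^2 + 1) - 6x^2)/(x^2 + 1)²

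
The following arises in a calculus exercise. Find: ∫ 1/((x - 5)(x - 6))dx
Partial fractions: 1/((x-5)(x-6)) = A/(x-5)+B/(x-6)
A = -1, B = 1
∫ [-1· 1/(x-5)+1· 1/(x-6)] dx
= (1)[ln|x-6| - ln|x-5|]+C

Answer: ln|(x-6)/(x-5)|+C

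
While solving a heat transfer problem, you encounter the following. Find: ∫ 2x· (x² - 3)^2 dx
Let u = x² - 3, du = 2x dx
∫ u^2 du = u^3/3 + C

Answer: (x² - 3)^3/3 + C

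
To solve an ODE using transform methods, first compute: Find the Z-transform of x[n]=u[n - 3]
Using the time-shift property: Z{u[n-3]}=z^(-3)*z/(z-1)
=z^(-2)/(z-1)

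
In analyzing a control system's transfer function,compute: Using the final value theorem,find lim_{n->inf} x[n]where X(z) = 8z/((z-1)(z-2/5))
Final value theorem: lim x[n]=lim_{z->1} (z-1) * X(z)
(z-1) * X(z)=8z/(z-2/5)
As z->1: 8/(1-2/5)=8/(3/5)=40/3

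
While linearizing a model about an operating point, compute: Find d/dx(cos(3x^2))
Chain rule: d/dx[cos(u)] = -sin(u)·u' where u = 3x^2
u' = 6x

Answer: -6x·sin(3x^2)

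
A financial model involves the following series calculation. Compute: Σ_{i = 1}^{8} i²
Using formula: Σ i^2 = n(n+1)(2n+1)/6 = 8·9·17/6 = 204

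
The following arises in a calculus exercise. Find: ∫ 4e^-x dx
Since d/dx[e^-x]=- e^-x, we get -4e^-x+C

Answer: -4e^-x+C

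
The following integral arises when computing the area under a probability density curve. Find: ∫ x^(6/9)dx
Power rule: ∫ x^(2/3) dx = x^(5/3)/(5/3)+C

Answer: (3/5)·x^(5/3)+C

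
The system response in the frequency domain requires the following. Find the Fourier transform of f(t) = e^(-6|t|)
Using the standard pair: F{e^(-a|t|)} = 2a/(a^2+omega^2)
With a = 6: F(omega) = 12/(36+omega^2)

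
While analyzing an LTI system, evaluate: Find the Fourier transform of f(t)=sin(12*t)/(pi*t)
sin(W * t)/(pi * t) = (W/pi) * sinc(W * t/pi) is the impulse response of the ideal low-pass filter with cutoff W (here W = 12).
Its Fourier transform is a rectangular function:
F(omega) = 1 for |omega| < 12, 0 otherwise

Answer: rect(omega/24) [i.e., 1 for |omega| < 12, 0 otherwise]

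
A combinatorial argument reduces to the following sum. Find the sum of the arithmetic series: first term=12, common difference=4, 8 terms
Last term: a_n=12 + (8 - 1)·4=40
Sum=n(a_1 + a_n)/2=8(12 + 40)/2=208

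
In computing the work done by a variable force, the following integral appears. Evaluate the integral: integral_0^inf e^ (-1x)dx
integral_0^inf e^(-1x) dx=[-1/1*e^(-1x)]_0^inf
=0 - (-1/1)=1/1

Answer: 1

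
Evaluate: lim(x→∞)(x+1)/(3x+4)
Divide numerator and denominator by x:
lim (1+1/x)/(3+4/x) = 1/3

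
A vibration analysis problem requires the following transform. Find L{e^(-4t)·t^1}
First shifting: L{e^(at)f(t)} = F(s-a)
L{t^1} = 1/s^2
Shift s → s+4: 1/(s+4)^2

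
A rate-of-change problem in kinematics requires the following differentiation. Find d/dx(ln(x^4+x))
Chain rule: d/dx[ln(u)]=u'/u where u=x^4+x
u'=4x^3+1

Answer: (4x^3+1)/(x^4+x)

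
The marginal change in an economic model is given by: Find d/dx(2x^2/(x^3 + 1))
Quotient rule: (f/g)' = (f'g - fg')/g²
f = 2x^2, f' = 4x
g = x^3 + 1, g' = 3x^2

Answer: (4x·(x^3 + 1) - 6x^4)/(x^3 + 1)²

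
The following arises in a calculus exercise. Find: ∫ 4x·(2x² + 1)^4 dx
Let u = 2x² + 1, du = 4x dx
∫ u^4 du = u^5/5 + C

Answer: (2x² + 1)^5/5 + C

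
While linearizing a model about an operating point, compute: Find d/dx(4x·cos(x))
Product rule: (fg)'=f'g + fg'
f=4x, f'=4
g=cos(x), g'=-sin(x)

Answer: 4·cos(x) - 4x·sin(x)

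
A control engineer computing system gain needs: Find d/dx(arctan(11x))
d/dx[arctan(u)] = u'/(1+u²), u = 11x, u' = 11

Answer: 11/(1+121x²)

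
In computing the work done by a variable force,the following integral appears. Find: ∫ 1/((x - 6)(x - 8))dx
Partial fractions: 1/((x-6)(x-8)) = A/(x-6) + B/(x-8)
A = -1/2, B = 1/2
∫ [-1/2· 1/(x-6) + 1/2· 1/(x-8)] dx
= (1/2)[ln|x-8| - ln|x-6|] + C

Answer: (1/2)·ln|(x-8)/(x-6)| + C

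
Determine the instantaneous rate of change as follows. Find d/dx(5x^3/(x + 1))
Quotient rule: (f/g)'=(f'g - fg')/g²
f=5x^3, f'=15x^2
g=x+1, g'=1

Answer: (15x^2·(x+1)-5x^3)/(x+1)²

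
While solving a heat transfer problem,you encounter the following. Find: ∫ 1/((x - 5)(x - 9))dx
Partial fractions: 1/((x-5)(x-9))=A/(x-5)+B/(x-9)
A=-1/4, B=1/4
∫ [-1/4· 1/(x-5)+1/4· 1/(x-9)] dx
=(1/4)[ln|x-9| - ln|x-5|]+C

Answer: (1/4)·ln|(x-9)/(x-5)|+C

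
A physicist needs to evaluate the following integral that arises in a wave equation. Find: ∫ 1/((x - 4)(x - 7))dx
Partial fractions: 1/((x-4)(x-7))=A/(x-4)+B/(x-7)
A=-1/3, B=1/3
∫ [-1/3· 1/(x-4)+1/3· 1/(x-7)] dx
=(1/3)[ln|x-7| - ln|x-4|]+C

Answer: (1/3)·ln|(x-7)/(x-4)|+C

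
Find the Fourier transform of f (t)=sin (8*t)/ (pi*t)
sin(W*t)/(pi*t) = (W/pi)*sinc(W*t/pi) is the impulse response of the ideal low-pass filter with cutoff W (here W = 8).
Its Fourier transform is a rectangular function:
F(omega) = 1 for |omega| < 8, 0 otherwise

Answer: rect(omega/16) [i.e., 1 for |omega| < 8, 0 otherwise]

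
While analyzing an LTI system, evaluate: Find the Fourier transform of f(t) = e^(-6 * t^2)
The Fourier transform of a Gaussian e^(-a*t^2) is sqrt(pi/a)*e^(-omega^2/(4a)).
With a = 6: F(omega) = sqrt(pi/6)*e^(-omega^2/24)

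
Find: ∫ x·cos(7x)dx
By parts: u=x, dv=cos(7x) dx
du=dx, v=sin(7x)/7
=x·sin(7x)/7 + cos(7x)/7² + C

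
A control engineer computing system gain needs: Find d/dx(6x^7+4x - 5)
Power rule: d/dx(ax^n)=n·a·x^(n-1)
Term by term: 42·x^6 + 4

Answer: 42x^6 + 4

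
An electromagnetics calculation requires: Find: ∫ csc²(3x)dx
Since d/dx[-cot(3x)] = 3csc²(3x), integral = -cot(3x)/3 + C

Answer: (-1/3)cot(3x) + C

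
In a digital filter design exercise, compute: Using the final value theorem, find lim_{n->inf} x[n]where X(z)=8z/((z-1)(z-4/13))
Final value theorem: lim x[n] = lim_{z->1} (z-1) * X(z)
(z-1) * X(z) = 8z/(z-4/13)
As z->1: 8/(1 - 4/13) = 8/(9/13) = 104/9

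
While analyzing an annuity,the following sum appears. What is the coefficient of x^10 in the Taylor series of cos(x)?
cos(x) = Σ (-1)^k x^(2k)/(2k)!
For x^10: (-1)^5/10! = -1/3628800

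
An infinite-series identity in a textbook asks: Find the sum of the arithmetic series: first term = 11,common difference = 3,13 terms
Last term: a_n=11+(13-1)·3=47
Sum=n(a_1+a_n)/2=13(11+47)/2=377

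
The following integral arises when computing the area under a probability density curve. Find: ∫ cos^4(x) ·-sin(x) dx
Let u = cos(x), du = -sin(x) dx
∫ u^4 du = u^5/5+C

Answer: cos^5(x)/5+C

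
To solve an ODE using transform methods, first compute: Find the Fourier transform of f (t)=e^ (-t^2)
The Fourier transform of a Gaussian e^(-t^2) is sqrt(pi) * e^(-omega^2/4).
With a = 1: F(omega) = sqrt(pi) * e^(-omega^2/4)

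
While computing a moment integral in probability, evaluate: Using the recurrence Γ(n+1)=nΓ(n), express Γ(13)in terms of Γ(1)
Γ(13) = 12Γ(12) = 12·11Γ(11) = ... = 12!·Γ(1) = 479001600·Γ(1)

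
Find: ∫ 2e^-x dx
Since d/dx[e^-x]=- e^-x, we get -2e^-x + C

Answer: -2e^-x + C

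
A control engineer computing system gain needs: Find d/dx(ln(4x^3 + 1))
Chain rule: d/dx[ln(u)]=u'/u where u=4x^3+1
u'=12x^2

Answer: (12x^2)/(4x^3+1)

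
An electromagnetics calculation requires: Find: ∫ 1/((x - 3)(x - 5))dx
Partial fractions: 1/((x-3)(x-5))=A/(x-3)+B/(x-5)
A=-1/2, B=1/2
∫ [-1/2· 1/(x-3)+1/2· 1/(x-5)] dx
=(1/2)[ln|x-5| - ln|x-3|]+C

Answer: (1/2)·ln|(x-5)/(x-3)|+C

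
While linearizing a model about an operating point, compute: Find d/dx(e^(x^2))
Chain rule: d/dx[e^u] = e^u · u' where u = x^2
u' = 2x

Answer: 2x·e^(x^2)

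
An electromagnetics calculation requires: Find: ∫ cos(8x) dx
Using substitution u = 8x: ∫ cos(u) du/8 = sin(u)/8 + C

Answer: (1/8)sin(8x) + C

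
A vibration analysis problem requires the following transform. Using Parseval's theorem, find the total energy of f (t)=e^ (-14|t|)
Parseval's theorem: E = integral |f(t)|^2 dt = (1/2pi) integral |F(omega)|^2 domega
E = integral_{-inf}^{inf} e^(-28|t|) dt = 2*integral_0^inf e^(-28t) dt = 2/(2*14) = 1/14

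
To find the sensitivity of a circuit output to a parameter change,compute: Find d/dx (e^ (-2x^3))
Chain rule: d/dx[e^u]=e^u · u' where u=-2x^3
u'=-6x^2

Answer: -6x^2·e^(-2x^3)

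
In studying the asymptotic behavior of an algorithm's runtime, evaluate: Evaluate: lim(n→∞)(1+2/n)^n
This is the definition of e^2: lim(1 + 2/n)^n=e^2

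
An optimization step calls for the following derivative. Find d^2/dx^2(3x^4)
Apply power rule 2 times:
d^1: 12x^3
d^2: 36x^2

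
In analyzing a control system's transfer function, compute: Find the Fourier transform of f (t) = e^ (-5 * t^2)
The Fourier transform of a Gaussian e^(-a*t^2) is sqrt(pi/a)*e^(-omega^2/(4a)).
With a=5: F(omega)=sqrt(pi/5)*e^(-omega^2/20)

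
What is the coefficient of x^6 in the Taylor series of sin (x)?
sin(x) has only odd powers. Coefficient of x^6 = 0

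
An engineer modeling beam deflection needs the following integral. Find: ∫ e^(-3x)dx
Since d/dx[e^(-3x)] = -3e^(-3x), we get -1/3 e^(-3x) + C

Answer: (-1/3)e^(-3x) + C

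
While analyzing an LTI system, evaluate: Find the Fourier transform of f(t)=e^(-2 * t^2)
The Fourier transform of a Gaussian e^(-a * t^2) is sqrt(pi/a) * e^(-omega^2/(4a)).
With a=2: F(omega)=sqrt(pi/2) * e^(-omega^2/8)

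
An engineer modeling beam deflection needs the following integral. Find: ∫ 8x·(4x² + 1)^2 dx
Let u = 4x² + 1, du = 8x dx
∫ u^2 du = u^3/3 + C

Answer: (4x² + 1)^3/3 + C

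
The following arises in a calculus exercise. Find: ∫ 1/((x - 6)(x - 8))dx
Partial fractions: 1/((x-6)(x-8))=A/(x-6) + B/(x-8)
A=-1/2, B=1/2
∫ [-1/2· 1/(x-6) + 1/2· 1/(x-8)] dx
=(1/2)[ln|x-8| - ln|x-6|] + C

Answer: (1/2)·ln|(x-8)/(x-6)| + C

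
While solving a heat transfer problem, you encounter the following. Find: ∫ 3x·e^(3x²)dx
Let u=3x², du=6x dx
∫ (1/2)e^u du=e^u/2+C

Answer: e^(3x²)/2+C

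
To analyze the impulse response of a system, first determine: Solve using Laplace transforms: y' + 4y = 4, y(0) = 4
Take L of both sides: sY(s)-4+4Y(s) = 4/s
Y(s)(s+4) = 4/s+4
Y(s) = 4/(s(s+4))+4/(s+4)
Partial fractions: 4/(s(s+4)) = 1/s - 1/(s+4)
So Y(s) = 1/s+3/(s+4)
Inverse transform (L^(-1){1/s} = 1, L^(-1){1/(s+4)} = e^(-4t)):

Answer: y(t) = 1+3·e^(-4t)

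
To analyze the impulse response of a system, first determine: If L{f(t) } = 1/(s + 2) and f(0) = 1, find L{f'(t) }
L{f'(t)} = s·F(s) - f(0) = s/(s+2)-1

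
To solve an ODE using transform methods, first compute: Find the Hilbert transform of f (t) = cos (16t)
The Hilbert transform shifts each frequency component by -pi/2.
H{cos(wt)}=sin(wt)
With w=16: H{cos(16t)}=sin(16t)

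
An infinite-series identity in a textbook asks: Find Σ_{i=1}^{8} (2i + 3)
=2·Σ i+3·8=2·36+24=96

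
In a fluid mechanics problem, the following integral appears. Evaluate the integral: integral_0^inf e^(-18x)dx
integral_0^inf e^(-18x) dx = [-1/18 * e^(-18x)]_0^inf
= 0 - (-1/18) = 1/18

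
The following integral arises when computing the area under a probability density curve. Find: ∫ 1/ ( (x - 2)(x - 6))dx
Partial fractions: 1/((x-2)(x-6))=A/(x-2) + B/(x-6)
A=-1/4, B=1/4
∫ [-1/4· 1/(x-2) + 1/4· 1/(x-6)] dx
=(1/4)[ln|x-6| - ln|x-2|] + C

Answer: (1/4)·ln|(x-6)/(x-2)| + C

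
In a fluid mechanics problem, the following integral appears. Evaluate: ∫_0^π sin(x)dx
Antiderivative: -cos(x)
Evaluate at bounds: [-cos(1·π)/1] - [-cos(1·0)/1]
= (-(-1)+(1))/1 = 2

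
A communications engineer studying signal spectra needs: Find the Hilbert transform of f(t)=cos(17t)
The Hilbert transform shifts each frequency component by -pi/2.
H{cos(wt)} = sin(wt)
With w = 17: H{cos(17t)} = sin(17t)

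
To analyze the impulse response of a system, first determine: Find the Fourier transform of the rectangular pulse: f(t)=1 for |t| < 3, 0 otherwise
F(omega) = integral from -3 to 3 of e^(-j * omega * t) dt
= 2 * sin(3 * omega)/omega = 6 * sinc(3 * omega/pi)

Answer: 2 * sin(3 * omega)/omega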